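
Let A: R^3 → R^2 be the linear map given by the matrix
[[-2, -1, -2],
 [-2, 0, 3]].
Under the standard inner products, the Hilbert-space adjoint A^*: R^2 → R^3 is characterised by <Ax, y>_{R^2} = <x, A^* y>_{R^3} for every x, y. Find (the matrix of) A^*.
A^* = A^T =
[[-2, -2],
 [-1, 0],
 [-2, 3]]

For real matrices with standard dot products, the defining identity <Ax, y> = <x, A^* y> gives (Ax)^T y = x^T (A^*) y, i.e. x^T A^T y = x^T (A^*) y. Since this holds for all x, y, we must have A^* = A^T. Therefore
A^* =
[[-2, -2],
 [-1, 0],
 [-2, 3]].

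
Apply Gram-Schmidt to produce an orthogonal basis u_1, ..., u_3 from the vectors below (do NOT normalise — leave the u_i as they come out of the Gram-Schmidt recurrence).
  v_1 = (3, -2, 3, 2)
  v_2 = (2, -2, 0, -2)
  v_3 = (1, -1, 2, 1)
Orthogonal basis:
  u_1 = (3, -2, 3, 2)
  u_2 = (17/13, -20/13, -9/13, -32/13)
  u_3 = (-26/69, -10/69, 10/23, -16/69)

Apply the Gram-Schmidt recurrence
  u_1 = v_1
  u_i = v_i − Σ_{j<i} ((v_i · u_j) / (u_j · u_j)) · u_j.

Step by step this gives:
  u_1 = (3, -2, 3, 2)
  u_2 = (17/13, -20/13, -9/13, -32/13)
  u_3 = (-26/69, -10/69, 10/23, -16/69)

Orthogonality check:
  u_2 · u_1 = 0 (should be 0)
  u_3 · u_1 = 0 (should be 0)
  u_3 · u_2 = 0 (should be 0)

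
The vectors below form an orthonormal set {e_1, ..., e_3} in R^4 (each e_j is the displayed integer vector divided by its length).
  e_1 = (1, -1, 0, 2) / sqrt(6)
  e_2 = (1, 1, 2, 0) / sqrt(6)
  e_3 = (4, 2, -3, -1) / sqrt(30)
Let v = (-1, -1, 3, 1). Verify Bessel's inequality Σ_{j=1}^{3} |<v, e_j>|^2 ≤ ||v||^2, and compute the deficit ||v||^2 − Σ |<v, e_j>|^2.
Σ |<v, e_j>|^2 = 178/15; ||v||^2 = 12; deficit = 2/15

Write each e_j = u_j / sqrt(<u_j, u_j>) where u_j is the displayed integer vector. Then <v, e_j> = <v, u_j> / sqrt(<u_j, u_j>), so |<v, e_j>|^2 = <v, u_j>^2 / <u_j, u_j>.
Coefficients: <v, e_1> = 2/sqrt(6), <v, e_2> = 4/sqrt(6), <v, e_3> = -16/sqrt(30).
Square and sum: Σ |<v, e_j>|^2 = 178/15.
Compute ||v||^2 = v·v = 12.
Deficit = 12 − 178/15 = 2/15 ≥ 0, confirming Bessel's inequality. (The deficit equals ||v − Σ <v,e_j> e_j||^2, the squared distance from v to span{e_j}.)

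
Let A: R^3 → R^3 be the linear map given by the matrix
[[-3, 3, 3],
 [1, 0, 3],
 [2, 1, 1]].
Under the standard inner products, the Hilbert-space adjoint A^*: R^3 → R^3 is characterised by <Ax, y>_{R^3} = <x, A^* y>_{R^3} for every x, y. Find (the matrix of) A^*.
A^* = A^T =
[[-3, 1, 2],
 [3, 0, 1],
 [3, 3, 1]]

For real matrices with standard dot products, the defining identity <Ax, y> = <x, A^* y> gives (Ax)^T y = x^T (A^*) y, i.e. x^T A^T y = x^T (A^*) y. Since this holds for all x, y, we must have A^* = A^T. Therefore
A^* =
[[-3, 1, 2],
 [3, 0, 1],
 [3, 3, 1]].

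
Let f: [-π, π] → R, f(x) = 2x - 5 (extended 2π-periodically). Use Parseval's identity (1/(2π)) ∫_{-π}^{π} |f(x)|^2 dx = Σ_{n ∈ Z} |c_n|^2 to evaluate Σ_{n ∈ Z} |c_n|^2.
Σ |c_n|^2 = 4π^2/3 + 25

Expand and integrate term by term over [-π, π]:
  ∫ (2x)^2 dx = 4·(2π^3/3); ∫ 2·2·(-5)·x dx = 0 (odd integrand); ∫ (-5)^2 dx = 25·2π.
So (1/(2π)) ∫_{-π}^{π} (2x - 5)^2 dx = 4π^2/3 + 25 = 4π^2/3 + 25.
Parseval ⇒ Σ |c_n|^2 = 4π^2/3 + 25.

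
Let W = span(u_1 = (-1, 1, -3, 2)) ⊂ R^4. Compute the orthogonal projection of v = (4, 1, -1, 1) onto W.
proj_W(v) = (-2/15, 2/15, -2/5, 4/15)

Set up U = [u_1 | ... | u_1] ∈ R^(4×1). The projector onto W = col(U) is P = U (U^T U)^(-1) U^T.
Compute U^T U =
  [15],
and U^T v = (2).
Solve U^T U · c = U^T v for the coefficients: c = (2/15). The projection is proj_W(v) = U c.
Check: (v - proj_W(v)) · u_1 = 0  (should be 0).
Result: proj_W(v) = (-2/15, 2/15, -2/5, 4/15).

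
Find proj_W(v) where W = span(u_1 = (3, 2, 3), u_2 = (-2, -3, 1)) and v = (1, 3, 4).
proj_W(v) = (623/227, 357/227, 728/227)

Set up U = [u_1 | ... | u_2] ∈ R^(3×2). The projector onto W = col(U) is P = U (U^T U)^(-1) U^T.
Compute U^T U =
  [22, -9]
  [-9, 14],
and U^T v = (21, -7).
Solve U^T U · c = U^T v for the coefficients: c = (231/227, 35/227). The projection is proj_W(v) = U c.
Check: (v - proj_W(v)) · u_1 = 0  (should be 0).
Check: (v - proj_W(v)) · u_2 = 0  (should be 0).
Result: proj_W(v) = (623/227, 357/227, 728/227).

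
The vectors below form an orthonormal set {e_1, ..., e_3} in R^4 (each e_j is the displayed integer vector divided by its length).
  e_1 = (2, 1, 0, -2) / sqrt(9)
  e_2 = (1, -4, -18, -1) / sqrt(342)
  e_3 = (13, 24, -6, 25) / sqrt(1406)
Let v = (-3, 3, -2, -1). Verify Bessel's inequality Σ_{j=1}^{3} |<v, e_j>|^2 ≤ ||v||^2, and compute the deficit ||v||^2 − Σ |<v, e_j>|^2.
Σ |<v, e_j>|^2 = 67/37; ||v||^2 = 23; deficit = 784/37

Write each e_j = u_j / sqrt(<u_j, u_j>) where u_j is the displayed integer vector. Then <v, e_j> = <v, u_j> / sqrt(<u_j, u_j>), so |<v, e_j>|^2 = <v, u_j>^2 / <u_j, u_j>.
Coefficients: <v, e_1> = -1/sqrt(9), <v, e_2> = 22/sqrt(342), <v, e_3> = 20/sqrt(1406).
Square and sum: Σ |<v, e_j>|^2 = 67/37.
Compute ||v||^2 = v·v = 23.
Deficit = 23 − 67/37 = 784/37 ≥ 0, confirming Bessel's inequality. (The deficit equals ||v − Σ <v,e_j> e_j||^2, the squared distance from v to span{e_j}.)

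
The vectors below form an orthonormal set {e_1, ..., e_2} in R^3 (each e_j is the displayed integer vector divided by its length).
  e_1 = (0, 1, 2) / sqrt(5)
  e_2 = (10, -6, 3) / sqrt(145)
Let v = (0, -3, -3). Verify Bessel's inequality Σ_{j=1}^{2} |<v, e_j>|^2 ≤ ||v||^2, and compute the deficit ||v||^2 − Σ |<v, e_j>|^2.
Σ |<v, e_j>|^2 = 486/29; ||v||^2 = 18; deficit = 36/29

Write each e_j = u_j / sqrt(<u_j, u_j>) where u_j is the displayed integer vector. Then <v, e_j> = <v, u_j> / sqrt(<u_j, u_j>), so |<v, e_j>|^2 = <v, u_j>^2 / <u_j, u_j>.
Coefficients: <v, e_1> = -9/sqrt(5), <v, e_2> = 9/sqrt(145).
Square and sum: Σ |<v, e_j>|^2 = 486/29.
Compute ||v||^2 = v·v = 18.
Deficit = 18 − 486/29 = 36/29 ≥ 0, confirming Bessel's inequality. (The deficit equals ||v − Σ <v,e_j> e_j||^2, the squared distance from v to span{e_j}.)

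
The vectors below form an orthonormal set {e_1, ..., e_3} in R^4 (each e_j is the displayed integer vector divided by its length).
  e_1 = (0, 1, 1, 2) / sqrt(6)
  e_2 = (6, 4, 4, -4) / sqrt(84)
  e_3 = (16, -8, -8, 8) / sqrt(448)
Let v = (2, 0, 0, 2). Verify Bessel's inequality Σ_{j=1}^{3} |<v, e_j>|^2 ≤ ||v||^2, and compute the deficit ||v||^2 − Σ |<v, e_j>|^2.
Σ |<v, e_j>|^2 = 8; ||v||^2 = 8; deficit = 0

Write each e_j = u_j / sqrt(<u_j, u_j>) where u_j is the displayed integer vector. Then <v, e_j> = <v, u_j> / sqrt(<u_j, u_j>), so |<v, e_j>|^2 = <v, u_j>^2 / <u_j, u_j>.
Coefficients: <v, e_1> = 4/sqrt(6), <v, e_2> = 4/sqrt(84), <v, e_3> = 48/sqrt(448).
Square and sum: Σ |<v, e_j>|^2 = 8.
Compute ||v||^2 = v·v = 8.
Deficit = 8 − 8 = 0 ≥ 0, confirming Bessel's inequality. (The deficit equals ||v − Σ <v,e_j> e_j||^2, the squared distance from v to span{e_j}.)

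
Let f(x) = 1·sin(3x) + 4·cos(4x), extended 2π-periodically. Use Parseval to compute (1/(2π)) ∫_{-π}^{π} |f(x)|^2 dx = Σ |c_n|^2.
Σ |c_n|^2 = 17/2

Expand |f|^2 and use orthogonality of {sin(nx), cos(mx)} on [-π, π]:
  ∫_{-π}^{π} sin(nx)^2 dx = π, ∫ cos(mx)^2 dx = π, and cross terms integrate to 0.
So ∫_{-π}^{π} f(x)^2 dx = 1^2 · π + 4^2 · π = (1 + 16)π.
Divide by 2π: (1 + 16)/2 = 17/2.
By Parseval, this equals Σ |c_n|^2.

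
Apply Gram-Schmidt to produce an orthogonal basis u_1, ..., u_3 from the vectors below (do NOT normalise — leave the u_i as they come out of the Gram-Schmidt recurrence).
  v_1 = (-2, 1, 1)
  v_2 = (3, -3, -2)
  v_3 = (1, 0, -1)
Orthogonal basis:
  u_1 = (-2, 1, 1)
  u_2 = (-2/3, -7/6, -1/6)
  u_3 = (-2/11, 2/11, -6/11)

Apply the Gram-Schmidt recurrence
  u_1 = v_1
  u_i = v_i − Σ_{j<i} ((v_i · u_j) / (u_j · u_j)) · u_j.

Step by step this gives:
  u_1 = (-2, 1, 1)
  u_2 = (-2/3, -7/6, -1/6)
  u_3 = (-2/11, 2/11, -6/11)

Orthogonality check:
  u_2 · u_1 = 0 (should be 0)
  u_3 · u_1 = 0 (should be 0)
  u_3 · u_2 = 0 (should be 0)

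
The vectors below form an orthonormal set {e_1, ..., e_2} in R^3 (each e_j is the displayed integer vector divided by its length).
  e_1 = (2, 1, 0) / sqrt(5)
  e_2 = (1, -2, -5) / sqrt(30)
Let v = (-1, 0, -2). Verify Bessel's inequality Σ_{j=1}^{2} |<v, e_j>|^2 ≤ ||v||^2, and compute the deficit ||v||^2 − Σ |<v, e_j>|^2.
Σ |<v, e_j>|^2 = 7/2; ||v||^2 = 5; deficit = 3/2

Write each e_j = u_j / sqrt(<u_j, u_j>) where u_j is the displayed integer vector. Then <v, e_j> = <v, u_j> / sqrt(<u_j, u_j>), so |<v, e_j>|^2 = <v, u_j>^2 / <u_j, u_j>.
Coefficients: <v, e_1> = -2/sqrt(5), <v, e_2> = 9/sqrt(30).
Square and sum: Σ |<v, e_j>|^2 = 7/2.
Compute ||v||^2 = v·v = 5.
Deficit = 5 − 7/2 = 3/2 ≥ 0, confirming Bessel's inequality. (The deficit equals ||v − Σ <v,e_j> e_j||^2, the squared distance from v to span{e_j}.)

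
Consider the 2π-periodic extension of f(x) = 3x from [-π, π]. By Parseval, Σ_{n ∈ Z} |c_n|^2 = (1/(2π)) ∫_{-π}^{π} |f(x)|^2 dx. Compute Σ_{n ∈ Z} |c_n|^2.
Σ |c_n|^2 = 3π^2

Expand and integrate term by term over [-π, π]:
  ∫ (3x)^2 dx = 9·(2π^3/3); ∫ 2·3·(0)·x dx = 0 (odd integrand); ∫ 0^2 dx = 0·2π.
So (1/(2π)) ∫_{-π}^{π} (3x)^2 dx = 9π^2/3 + 0 = 3π^2.
Parseval ⇒ Σ |c_n|^2 = 3π^2.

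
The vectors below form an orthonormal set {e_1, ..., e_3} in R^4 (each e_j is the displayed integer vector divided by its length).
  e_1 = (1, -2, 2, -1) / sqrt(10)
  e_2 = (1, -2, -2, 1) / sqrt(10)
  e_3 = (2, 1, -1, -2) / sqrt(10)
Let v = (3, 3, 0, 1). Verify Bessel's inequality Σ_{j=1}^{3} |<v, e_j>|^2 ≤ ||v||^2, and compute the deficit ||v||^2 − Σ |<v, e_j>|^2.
Σ |<v, e_j>|^2 = 69/10; ||v||^2 = 19; deficit = 121/10

Write each e_j = u_j / sqrt(<u_j, u_j>) where u_j is the displayed integer vector. Then <v, e_j> = <v, u_j> / sqrt(<u_j, u_j>), so |<v, e_j>|^2 = <v, u_j>^2 / <u_j, u_j>.
Coefficients: <v, e_1> = -4/sqrt(10), <v, e_2> = -2/sqrt(10), <v, e_3> = 7/sqrt(10).
Square and sum: Σ |<v, e_j>|^2 = 69/10.
Compute ||v||^2 = v·v = 19.
Deficit = 19 − 69/10 = 121/10 ≥ 0, confirming Bessel's inequality. (The deficit equals ||v − Σ <v,e_j> e_j||^2, the squared distance from v to span{e_j}.)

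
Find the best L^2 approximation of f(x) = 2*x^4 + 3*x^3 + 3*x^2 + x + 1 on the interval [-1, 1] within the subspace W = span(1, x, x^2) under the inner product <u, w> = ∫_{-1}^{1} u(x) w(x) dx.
g(x) = 33*x^2/7 + 14*x/5 + 29/35

The best approximation g ∈ W is the orthogonal projection of f onto W. Writing g = a_0 + a_1 x + a_2 x^2, the coefficients solve the normal equations G · a = b where
  G_{ij} = <φ_i, φ_j> and b_i = <f, φ_i>, with φ_0 = 1, φ_1 = x, φ_2 = x^2.
G =
  [2, 0, 2/3]
  [0, 2/3, 0]
  [2/3, 0, 2/5],
b = (24/5, 28/15, 256/105).
Solving gives a_0 = 29/35, a_1 = 14/5, a_2 = 33/7, so
  g(x) = 33*x^2/7 + 14*x/5 + 29/35.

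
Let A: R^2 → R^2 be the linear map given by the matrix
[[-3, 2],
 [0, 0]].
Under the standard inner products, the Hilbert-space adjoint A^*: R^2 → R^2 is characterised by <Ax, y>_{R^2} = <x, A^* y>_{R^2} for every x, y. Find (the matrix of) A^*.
A^* = A^T =
[[-3, 0],
 [2, 0]]

For real matrices with standard dot products, the defining identity <Ax, y> = <x, A^* y> gives (Ax)^T y = x^T (A^*) y, i.e. x^T A^T y = x^T (A^*) y. Since this holds for all x, y, we must have A^* = A^T. Therefore
A^* =
[[-3, 0],
 [2, 0]].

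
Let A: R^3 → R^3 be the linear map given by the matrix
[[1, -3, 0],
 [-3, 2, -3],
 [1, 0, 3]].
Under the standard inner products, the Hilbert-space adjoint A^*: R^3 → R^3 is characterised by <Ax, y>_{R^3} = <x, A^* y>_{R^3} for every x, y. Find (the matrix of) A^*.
A^* = A^T =
[[1, -3, 1],
 [-3, 2, 0],
 [0, -3, 3]]

For real matrices with standard dot products, the defining identity <Ax, y> = <x, A^* y> gives (Ax)^T y = x^T (A^*) y, i.e. x^T A^T y = x^T (A^*) y. Since this holds for all x, y, we must have A^* = A^T. Therefore
A^* =
[[1, -3, 1],
 [-3, 2, 0],
 [0, -3, 3]].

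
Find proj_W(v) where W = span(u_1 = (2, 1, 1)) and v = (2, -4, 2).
proj_W(v) = (2/3, 1/3, 1/3)

Set up U = [u_1 | ... | u_1] ∈ R^(3×1). The projector onto W = col(U) is P = U (U^T U)^(-1) U^T.
Compute U^T U =
  [6],
and U^T v = (2).
Solve U^T U · c = U^T v for the coefficients: c = (1/3). The projection is proj_W(v) = U c.
Check: (v - proj_W(v)) · u_1 = 0  (should be 0).
Result: proj_W(v) = (2/3, 1/3, 1/3).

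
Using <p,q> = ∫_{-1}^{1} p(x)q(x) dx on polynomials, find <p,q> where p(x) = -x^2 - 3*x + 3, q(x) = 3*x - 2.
<p,q> = -50/3

Expand the product: p(x)·q(x) = -3*x^3 - 7*x^2 + 15*x - 6.
∫_{-1}^{1} of each monomial x^k gives [2/(k+1) if k even, 0 if k odd]. Integrating term-by-term (or equivalently evaluating the antiderivative F(x) = -3*x^4/4 - 7*x^3/3 + 15*x^2/2 - 6*x at the endpoints):
  F(1) − F(−1) = -19/12 − (181/12) = -50/3.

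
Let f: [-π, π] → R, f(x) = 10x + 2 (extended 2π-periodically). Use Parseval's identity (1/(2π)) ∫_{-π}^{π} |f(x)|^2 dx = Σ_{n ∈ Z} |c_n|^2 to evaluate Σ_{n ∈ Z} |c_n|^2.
Σ |c_n|^2 = 100π^2/3 + 4

Expand and integrate term by term over [-π, π]:
  ∫ (10x)^2 dx = 100·(2π^3/3); ∫ 2·10·(2)·x dx = 0 (odd integrand); ∫ 2^2 dx = 4·2π.
So (1/(2π)) ∫_{-π}^{π} (10x + 2)^2 dx = 100π^2/3 + 4 = 100π^2/3 + 4.
Parseval ⇒ Σ |c_n|^2 = 100π^2/3 + 4.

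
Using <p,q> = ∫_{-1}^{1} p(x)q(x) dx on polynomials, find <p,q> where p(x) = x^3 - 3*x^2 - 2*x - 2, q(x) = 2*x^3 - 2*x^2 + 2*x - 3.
<p,q> = 706/35

Expand the product: p(x)·q(x) = 2*x^6 - 8*x^5 + 4*x^4 - 9*x^3 + 9*x^2 + 2*x + 6.
∫_{-1}^{1} of each monomial x^k gives [2/(k+1) if k even, 0 if k odd]. Integrating term-by-term (or equivalently evaluating the antiderivative F(x) = 2*x^7/7 - 4*x^6/3 + 4*x^5/5 - 9*x^4/4 + 3*x^3 + x^2 + 6*x at the endpoints):
  F(1) − F(−1) = 3151/420 − (-5321/420) = 706/35.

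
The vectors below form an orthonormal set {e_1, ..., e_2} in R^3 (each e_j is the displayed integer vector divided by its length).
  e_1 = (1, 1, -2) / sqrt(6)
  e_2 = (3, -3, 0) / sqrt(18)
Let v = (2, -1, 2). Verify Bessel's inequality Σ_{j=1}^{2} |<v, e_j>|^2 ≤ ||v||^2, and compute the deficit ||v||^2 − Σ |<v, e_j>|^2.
Σ |<v, e_j>|^2 = 6; ||v||^2 = 9; deficit = 3

Write each e_j = u_j / sqrt(<u_j, u_j>) where u_j is the displayed integer vector. Then <v, e_j> = <v, u_j> / sqrt(<u_j, u_j>), so |<v, e_j>|^2 = <v, u_j>^2 / <u_j, u_j>.
Coefficients: <v, e_1> = -3/sqrt(6), <v, e_2> = 9/sqrt(18).
Square and sum: Σ |<v, e_j>|^2 = 6.
Compute ||v||^2 = v·v = 9.
Deficit = 9 − 6 = 3 ≥ 0, confirming Bessel's inequality. (The deficit equals ||v − Σ <v,e_j> e_j||^2, the squared distance from v to span{e_j}.)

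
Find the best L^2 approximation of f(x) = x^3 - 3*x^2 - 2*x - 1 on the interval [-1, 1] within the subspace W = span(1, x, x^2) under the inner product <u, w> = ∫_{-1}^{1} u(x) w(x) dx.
g(x) = -3*x^2 - 7*x/5 - 1

The best approximation g ∈ W is the orthogonal projection of f onto W. Writing g = a_0 + a_1 x + a_2 x^2, the coefficients solve the normal equations G · a = b where
  G_{ij} = <φ_i, φ_j> and b_i = <f, φ_i>, with φ_0 = 1, φ_1 = x, φ_2 = x^2.
G =
  [2, 0, 2/3]
  [0, 2/3, 0]
  [2/3, 0, 2/5],
b = (-4, -14/15, -28/15).
Solving gives a_0 = -1, a_1 = -7/5, a_2 = -3, so
  g(x) = -3*x^2 - 7*x/5 - 1.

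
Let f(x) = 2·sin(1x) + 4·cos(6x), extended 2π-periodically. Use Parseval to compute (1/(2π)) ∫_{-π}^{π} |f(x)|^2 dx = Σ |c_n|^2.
Σ |c_n|^2 = 10

Expand |f|^2 and use orthogonality of {sin(nx), cos(mx)} on [-π, π]:
  ∫_{-π}^{π} sin(nx)^2 dx = π, ∫ cos(mx)^2 dx = π, and cross terms integrate to 0.
So ∫_{-π}^{π} f(x)^2 dx = 2^2 · π + 4^2 · π = (4 + 16)π.
Divide by 2π: (4 + 16)/2 = 10.
By Parseval, this equals Σ |c_n|^2.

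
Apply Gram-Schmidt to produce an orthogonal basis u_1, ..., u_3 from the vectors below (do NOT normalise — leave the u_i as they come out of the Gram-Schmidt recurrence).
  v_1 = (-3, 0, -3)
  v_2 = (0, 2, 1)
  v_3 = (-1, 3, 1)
Orthogonal basis:
  u_1 = (-3, 0, -3)
  u_2 = (-1/2, 2, 1/2)
  u_3 = (-2/9, -1/9, 2/9)

Apply the Gram-Schmidt recurrence
  u_1 = v_1
  u_i = v_i − Σ_{j<i} ((v_i · u_j) / (u_j · u_j)) · u_j.

Step by step this gives:
  u_1 = (-3, 0, -3)
  u_2 = (-1/2, 2, 1/2)
  u_3 = (-2/9, -1/9, 2/9)

Orthogonality check:
  u_2 · u_1 = 0 (should be 0)
  u_3 · u_1 = 0 (should be 0)
  u_3 · u_2 = 0 (should be 0)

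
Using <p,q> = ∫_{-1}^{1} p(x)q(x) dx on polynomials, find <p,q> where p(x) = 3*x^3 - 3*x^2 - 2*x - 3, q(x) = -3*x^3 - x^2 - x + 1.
<p,q> = -508/105

Expand the product: p(x)·q(x) = -9*x^6 + 6*x^5 + 6*x^4 + 17*x^3 + 2*x^2 + x - 3.
∫_{-1}^{1} of each monomial x^k gives [2/(k+1) if k even, 0 if k odd]. Integrating term-by-term (or equivalently evaluating the antiderivative F(x) = -9*x^7/7 + x^6 + 6*x^5/5 + 17*x^4/4 + 2*x^3/3 + x^2/2 - 3*x at the endpoints):
  F(1) − F(−1) = 1399/420 − (3431/420) = -508/105.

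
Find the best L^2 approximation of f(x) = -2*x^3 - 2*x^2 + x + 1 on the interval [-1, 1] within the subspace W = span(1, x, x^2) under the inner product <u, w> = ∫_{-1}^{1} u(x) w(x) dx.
g(x) = -2*x^2 - x/5 + 1

The best approximation g ∈ W is the orthogonal projection of f onto W. Writing g = a_0 + a_1 x + a_2 x^2, the coefficients solve the normal equations G · a = b where
  G_{ij} = <φ_i, φ_j> and b_i = <f, φ_i>, with φ_0 = 1, φ_1 = x, φ_2 = x^2.
G =
  [2, 0, 2/3]
  [0, 2/3, 0]
  [2/3, 0, 2/5],
b = (2/3, -2/15, -2/15).
Solving gives a_0 = 1, a_1 = -1/5, a_2 = -2, so
  g(x) = -2*x^2 - x/5 + 1.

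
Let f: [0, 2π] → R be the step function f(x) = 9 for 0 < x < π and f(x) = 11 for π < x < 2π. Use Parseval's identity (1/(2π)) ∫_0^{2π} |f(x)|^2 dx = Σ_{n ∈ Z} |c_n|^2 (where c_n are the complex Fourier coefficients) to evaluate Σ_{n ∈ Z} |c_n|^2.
Σ |c_n|^2 = 101

Parseval equates the L^2 energy of f (normalised by 1/(2π)) with the ℓ^2 sum of its Fourier coefficients: (1/(2π)) ∫_0^{2π} |f|^2 = Σ |c_n|^2.
Compute the left side: (1/(2π)) [∫_0^π 9^2 dx + ∫_π^{2π} 11^2 dx] = (1/(2π)) · (81π + 121π) = (81 + 121)/2 = 101.
So Σ_{n ∈ Z} |c_n|^2 = 101.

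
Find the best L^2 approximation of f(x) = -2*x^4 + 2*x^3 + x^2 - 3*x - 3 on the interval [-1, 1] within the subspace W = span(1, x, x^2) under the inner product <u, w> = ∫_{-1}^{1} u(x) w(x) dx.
g(x) = -5*x^2/7 - 9*x/5 - 99/35

The best approximation g ∈ W is the orthogonal projection of f onto W. Writing g = a_0 + a_1 x + a_2 x^2, the coefficients solve the normal equations G · a = b where
  G_{ij} = <φ_i, φ_j> and b_i = <f, φ_i>, with φ_0 = 1, φ_1 = x, φ_2 = x^2.
G =
  [2, 0, 2/3]
  [0, 2/3, 0]
  [2/3, 0, 2/5],
b = (-92/15, -6/5, -76/35).
Solving gives a_0 = -99/35, a_1 = -9/5, a_2 = -5/7, so
  g(x) = -5*x^2/7 - 9*x/5 - 99/35.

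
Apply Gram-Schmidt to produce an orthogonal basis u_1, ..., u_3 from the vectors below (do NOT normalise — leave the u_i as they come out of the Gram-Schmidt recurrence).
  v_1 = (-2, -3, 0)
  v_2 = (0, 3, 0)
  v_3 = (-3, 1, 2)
Orthogonal basis:
  u_1 = (-2, -3, 0)
  u_2 = (-18/13, 12/13, 0)
  u_3 = (0, 0, 2)

Apply the Gram-Schmidt recurrence
  u_1 = v_1
  u_i = v_i − Σ_{j<i} ((v_i · u_j) / (u_j · u_j)) · u_j.

Step by step this gives:
  u_1 = (-2, -3, 0)
  u_2 = (-18/13, 12/13, 0)
  u_3 = (0, 0, 2)

Orthogonality check:
  u_2 · u_1 = 0 (should be 0)
  u_3 · u_1 = 0 (should be 0)
  u_3 · u_2 = 0 (should be 0)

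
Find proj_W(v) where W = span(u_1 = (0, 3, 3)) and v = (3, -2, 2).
proj_W(v) = (0, 0, 0)

Set up U = [u_1 | ... | u_1] ∈ R^(3×1). The projector onto W = col(U) is P = U (U^T U)^(-1) U^T.
Compute U^T U =
  [18],
and U^T v = (0).
Solve U^T U · c = U^T v for the coefficients: c = (0). The projection is proj_W(v) = U c.
Check: (v - proj_W(v)) · u_1 = 0  (should be 0).
Result: proj_W(v) = (0, 0, 0).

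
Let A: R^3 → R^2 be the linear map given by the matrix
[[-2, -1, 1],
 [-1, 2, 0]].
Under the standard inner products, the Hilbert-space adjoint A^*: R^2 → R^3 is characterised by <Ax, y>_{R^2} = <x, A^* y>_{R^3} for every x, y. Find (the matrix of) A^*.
A^* = A^T =
[[-2, -1],
 [-1, 2],
 [1, 0]]

For real matrices with standard dot products, the defining identity <Ax, y> = <x, A^* y> gives (Ax)^T y = x^T (A^*) y, i.e. x^T A^T y = x^T (A^*) y. Since this holds for all x, y, we must have A^* = A^T. Therefore
A^* =
[[-2, -1],
 [-1, 2],
 [1, 0]].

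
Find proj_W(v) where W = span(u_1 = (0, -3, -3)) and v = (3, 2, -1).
proj_W(v) = (0, 1/2, 1/2)

Set up U = [u_1 | ... | u_1] ∈ R^(3×1). The projector onto W = col(U) is P = U (U^T U)^(-1) U^T.
Compute U^T U =
  [18],
and U^T v = (-3).
Solve U^T U · c = U^T v for the coefficients: c = (-1/6). The projection is proj_W(v) = U c.
Check: (v - proj_W(v)) · u_1 = 0  (should be 0).
Result: proj_W(v) = (0, 1/2, 1/2).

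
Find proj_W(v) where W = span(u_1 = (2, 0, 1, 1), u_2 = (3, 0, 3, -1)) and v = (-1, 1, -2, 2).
proj_W(v) = (-1, 0, -2, 2)

Set up U = [u_1 | ... | u_2] ∈ R^(4×2). The projector onto W = col(U) is P = U (U^T U)^(-1) U^T.
Compute U^T U =
  [6, 8]
  [8, 19],
and U^T v = (-2, -11).
Solve U^T U · c = U^T v for the coefficients: c = (1, -1). The projection is proj_W(v) = U c.
Check: (v - proj_W(v)) · u_1 = 0  (should be 0).
Check: (v - proj_W(v)) · u_2 = 0  (should be 0).
Result: proj_W(v) = (-1, 0, -2, 2).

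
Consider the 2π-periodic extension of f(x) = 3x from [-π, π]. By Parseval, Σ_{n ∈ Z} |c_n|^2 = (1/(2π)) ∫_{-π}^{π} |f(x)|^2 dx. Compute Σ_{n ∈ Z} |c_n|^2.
Σ |c_n|^2 = 3π^2

Expand and integrate term by term over [-π, π]:
  ∫ (3x)^2 dx = 9·(2π^3/3); ∫ 2·3·(0)·x dx = 0 (odd integrand); ∫ 0^2 dx = 0·2π.
So (1/(2π)) ∫_{-π}^{π} (3x)^2 dx = 9π^2/3 + 0 = 3π^2.
Parseval ⇒ Σ |c_n|^2 = 3π^2.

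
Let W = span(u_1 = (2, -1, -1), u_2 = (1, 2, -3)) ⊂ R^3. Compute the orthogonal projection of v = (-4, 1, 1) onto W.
proj_W(v) = (-10/3, 5/3, 5/3)

Set up U = [u_1 | ... | u_2] ∈ R^(3×2). The projector onto W = col(U) is P = U (U^T U)^(-1) U^T.
Compute U^T U =
  [6, 3]
  [3, 14],
and U^T v = (-10, -5).
Solve U^T U · c = U^T v for the coefficients: c = (-5/3, 0). The projection is proj_W(v) = U c.
Check: (v - proj_W(v)) · u_1 = 0  (should be 0).
Check: (v - proj_W(v)) · u_2 = 0  (should be 0).
Result: proj_W(v) = (-10/3, 5/3, 5/3).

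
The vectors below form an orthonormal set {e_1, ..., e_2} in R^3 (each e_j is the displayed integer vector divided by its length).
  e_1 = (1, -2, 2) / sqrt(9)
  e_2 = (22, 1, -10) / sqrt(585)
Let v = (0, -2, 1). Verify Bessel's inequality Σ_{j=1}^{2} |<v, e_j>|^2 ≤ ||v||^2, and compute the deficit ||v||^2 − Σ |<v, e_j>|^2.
Σ |<v, e_j>|^2 = 276/65; ||v||^2 = 5; deficit = 49/65

Write each e_j = u_j / sqrt(<u_j, u_j>) where u_j is the displayed integer vector. Then <v, e_j> = <v, u_j> / sqrt(<u_j, u_j>), so |<v, e_j>|^2 = <v, u_j>^2 / <u_j, u_j>.
Coefficients: <v, e_1> = 6/sqrt(9), <v, e_2> = -12/sqrt(585).
Square and sum: Σ |<v, e_j>|^2 = 276/65.
Compute ||v||^2 = v·v = 5.
Deficit = 5 − 276/65 = 49/65 ≥ 0, confirming Bessel's inequality. (The deficit equals ||v − Σ <v,e_j> e_j||^2, the squared distance from v to span{e_j}.)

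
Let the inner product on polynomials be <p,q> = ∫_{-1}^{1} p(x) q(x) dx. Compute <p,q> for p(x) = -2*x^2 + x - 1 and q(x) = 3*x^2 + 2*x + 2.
<p,q> = -146/15

Expand the product: p(x)·q(x) = -6*x^4 - x^3 - 5*x^2 - 2.
∫_{-1}^{1} of each monomial x^k gives [2/(k+1) if k even, 0 if k odd]. Integrating term-by-term (or equivalently evaluating the antiderivative F(x) = -6*x^5/5 - x^4/4 - 5*x^3/3 - 2*x at the endpoints):
  F(1) − F(−1) = -307/60 − (277/60) = -146/15.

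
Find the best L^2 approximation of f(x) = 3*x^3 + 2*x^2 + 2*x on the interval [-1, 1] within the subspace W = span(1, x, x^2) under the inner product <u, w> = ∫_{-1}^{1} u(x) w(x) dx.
g(x) = 2*x^2 + 19*x/5

The best approximation g ∈ W is the orthogonal projection of f onto W. Writing g = a_0 + a_1 x + a_2 x^2, the coefficients solve the normal equations G · a = b where
  G_{ij} = <φ_i, φ_j> and b_i = <f, φ_i>, with φ_0 = 1, φ_1 = x, φ_2 = x^2.
G =
  [2, 0, 2/3]
  [0, 2/3, 0]
  [2/3, 0, 2/5],
b = (4/3, 38/15, 4/5).
Solving gives a_0 = 0, a_1 = 19/5, a_2 = 2, so
  g(x) = 2*x^2 + 19*x/5.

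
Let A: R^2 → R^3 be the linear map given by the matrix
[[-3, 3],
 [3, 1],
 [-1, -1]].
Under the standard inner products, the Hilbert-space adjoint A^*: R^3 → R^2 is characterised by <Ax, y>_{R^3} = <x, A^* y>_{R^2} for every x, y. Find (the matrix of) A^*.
A^* = A^T =
[[-3, 3, -1],
 [3, 1, -1]]

For real matrices with standard dot products, the defining identity <Ax, y> = <x, A^* y> gives (Ax)^T y = x^T (A^*) y, i.e. x^T A^T y = x^T (A^*) y. Since this holds for all x, y, we must have A^* = A^T. Therefore
A^* =
[[-3, 3, -1],
 [3, 1, -1]].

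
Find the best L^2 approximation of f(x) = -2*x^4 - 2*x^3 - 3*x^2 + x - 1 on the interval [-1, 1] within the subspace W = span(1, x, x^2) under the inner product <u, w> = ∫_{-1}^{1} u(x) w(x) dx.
g(x) = -33*x^2/7 - x/5 - 29/35

The best approximation g ∈ W is the orthogonal projection of f onto W. Writing g = a_0 + a_1 x + a_2 x^2, the coefficients solve the normal equations G · a = b where
  G_{ij} = <φ_i, φ_j> and b_i = <f, φ_i>, with φ_0 = 1, φ_1 = x, φ_2 = x^2.
G =
  [2, 0, 2/3]
  [0, 2/3, 0]
  [2/3, 0, 2/5],
b = (-24/5, -2/15, -256/105).
Solving gives a_0 = -29/35, a_1 = -1/5, a_2 = -33/7, so
  g(x) = -33*x^2/7 - x/5 - 29/35.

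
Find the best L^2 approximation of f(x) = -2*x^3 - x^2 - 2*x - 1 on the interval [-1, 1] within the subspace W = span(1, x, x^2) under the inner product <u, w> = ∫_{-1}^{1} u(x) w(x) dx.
g(x) = -x^2 - 16*x/5 - 1

The best approximation g ∈ W is the orthogonal projection of f onto W. Writing g = a_0 + a_1 x + a_2 x^2, the coefficients solve the normal equations G · a = b where
  G_{ij} = <φ_i, φ_j> and b_i = <f, φ_i>, with φ_0 = 1, φ_1 = x, φ_2 = x^2.
G =
  [2, 0, 2/3]
  [0, 2/3, 0]
  [2/3, 0, 2/5],
b = (-8/3, -32/15, -16/15).
Solving gives a_0 = -1, a_1 = -16/5, a_2 = -1, so
  g(x) = -x^2 - 16*x/5 - 1.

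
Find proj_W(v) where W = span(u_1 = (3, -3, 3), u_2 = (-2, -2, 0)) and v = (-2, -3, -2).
proj_W(v) = (-17/6, -13/6, -1/3)

Set up U = [u_1 | ... | u_2] ∈ R^(3×2). The projector onto W = col(U) is P = U (U^T U)^(-1) U^T.
Compute U^T U =
  [27, 0]
  [0, 8],
and U^T v = (-3, 10).
Solve U^T U · c = U^T v for the coefficients: c = (-1/9, 5/4). The projection is proj_W(v) = U c.
Check: (v - proj_W(v)) · u_1 = 0  (should be 0).
Check: (v - proj_W(v)) · u_2 = 0  (should be 0).
Result: proj_W(v) = (-17/6, -13/6, -1/3).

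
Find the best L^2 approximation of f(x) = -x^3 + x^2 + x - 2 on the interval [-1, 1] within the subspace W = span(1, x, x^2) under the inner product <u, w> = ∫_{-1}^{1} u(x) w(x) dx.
g(x) = x^2 + 2*x/5 - 2

The best approximation g ∈ W is the orthogonal projection of f onto W. Writing g = a_0 + a_1 x + a_2 x^2, the coefficients solve the normal equations G · a = b where
  G_{ij} = <φ_i, φ_j> and b_i = <f, φ_i>, with φ_0 = 1, φ_1 = x, φ_2 = x^2.
G =
  [2, 0, 2/3]
  [0, 2/3, 0]
  [2/3, 0, 2/5],
b = (-10/3, 4/15, -14/15).
Solving gives a_0 = -2, a_1 = 2/5, a_2 = 1, so
  g(x) = x^2 + 2*x/5 - 2.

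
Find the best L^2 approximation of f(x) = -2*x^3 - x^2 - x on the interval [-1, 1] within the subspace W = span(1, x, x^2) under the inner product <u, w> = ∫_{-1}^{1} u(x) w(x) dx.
g(x) = -x^2 - 11*x/5

The best approximation g ∈ W is the orthogonal projection of f onto W. Writing g = a_0 + a_1 x + a_2 x^2, the coefficients solve the normal equations G · a = b where
  G_{ij} = <φ_i, φ_j> and b_i = <f, φ_i>, with φ_0 = 1, φ_1 = x, φ_2 = x^2.
G =
  [2, 0, 2/3]
  [0, 2/3, 0]
  [2/3, 0, 2/5],
b = (-2/3, -22/15, -2/5).
Solving gives a_0 = 0, a_1 = -11/5, a_2 = -1, so
  g(x) = -x^2 - 11*x/5.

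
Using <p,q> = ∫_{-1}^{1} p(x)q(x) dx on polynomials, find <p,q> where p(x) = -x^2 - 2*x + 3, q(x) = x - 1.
<p,q> = -20/3

Expand the product: p(x)·q(x) = -x^3 - x^2 + 5*x - 3.
∫_{-1}^{1} of each monomial x^k gives [2/(k+1) if k even, 0 if k odd]. Integrating term-by-term (or equivalently evaluating the antiderivative F(x) = -x^4/4 - x^3/3 + 5*x^2/2 - 3*x at the endpoints):
  F(1) − F(−1) = -13/12 − (67/12) = -20/3.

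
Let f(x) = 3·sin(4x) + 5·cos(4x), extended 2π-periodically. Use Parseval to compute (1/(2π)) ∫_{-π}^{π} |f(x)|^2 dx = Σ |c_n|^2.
Σ |c_n|^2 = 17

Expand |f|^2 and use orthogonality of {sin(nx), cos(mx)} on [-π, π]:
  ∫_{-π}^{π} sin(nx)^2 dx = π, ∫ cos(mx)^2 dx = π, and cross terms integrate to 0.
So ∫_{-π}^{π} f(x)^2 dx = 3^2 · π + 5^2 · π = (9 + 25)π.
Divide by 2π: (9 + 25)/2 = 17.
By Parseval, this equals Σ |c_n|^2.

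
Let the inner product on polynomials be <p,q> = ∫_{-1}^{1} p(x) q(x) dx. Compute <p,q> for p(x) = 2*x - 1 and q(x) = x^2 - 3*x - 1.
<p,q> = -8/3

Expand the product: p(x)·q(x) = 2*x^3 - 7*x^2 + x + 1.
∫_{-1}^{1} of each monomial x^k gives [2/(k+1) if k even, 0 if k odd]. Integrating term-by-term (or equivalently evaluating the antiderivative F(x) = x^4/2 - 7*x^3/3 + x^2/2 + x at the endpoints):
  F(1) − F(−1) = -1/3 − (7/3) = -8/3.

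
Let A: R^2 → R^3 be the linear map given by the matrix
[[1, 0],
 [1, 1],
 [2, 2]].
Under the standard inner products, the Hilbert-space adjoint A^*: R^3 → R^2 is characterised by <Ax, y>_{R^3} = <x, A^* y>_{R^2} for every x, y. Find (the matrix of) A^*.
A^* = A^T =
[[1, 1, 2],
 [0, 1, 2]]

For real matrices with standard dot products, the defining identity <Ax, y> = <x, A^* y> gives (Ax)^T y = x^T (A^*) y, i.e. x^T A^T y = x^T (A^*) y. Since this holds for all x, y, we must have A^* = A^T. Therefore
A^* =
[[1, 1, 2],
 [0, 1, 2]].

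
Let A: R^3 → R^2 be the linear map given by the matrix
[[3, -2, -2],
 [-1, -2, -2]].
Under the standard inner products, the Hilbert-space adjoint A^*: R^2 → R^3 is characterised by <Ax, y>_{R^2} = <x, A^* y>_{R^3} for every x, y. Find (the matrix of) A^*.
A^* = A^T =
[[3, -1],
 [-2, -2],
 [-2, -2]]

For real matrices with standard dot products, the defining identity <Ax, y> = <x, A^* y> gives (Ax)^T y = x^T (A^*) y, i.e. x^T A^T y = x^T (A^*) y. Since this holds for all x, y, we must have A^* = A^T. Therefore
A^* =
[[3, -1],
 [-2, -2],
 [-2, -2]].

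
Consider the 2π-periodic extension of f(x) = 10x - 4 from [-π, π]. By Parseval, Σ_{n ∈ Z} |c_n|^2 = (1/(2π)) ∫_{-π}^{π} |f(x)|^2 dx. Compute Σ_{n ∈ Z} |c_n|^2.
Σ |c_n|^2 = 100π^2/3 + 16

Expand and integrate term by term over [-π, π]:
  ∫ (10x)^2 dx = 100·(2π^3/3); ∫ 2·10·(-4)·x dx = 0 (odd integrand); ∫ (-4)^2 dx = 16·2π.
So (1/(2π)) ∫_{-π}^{π} (10x - 4)^2 dx = 100π^2/3 + 16 = 100π^2/3 + 16.
Parseval ⇒ Σ |c_n|^2 = 100π^2/3 + 16.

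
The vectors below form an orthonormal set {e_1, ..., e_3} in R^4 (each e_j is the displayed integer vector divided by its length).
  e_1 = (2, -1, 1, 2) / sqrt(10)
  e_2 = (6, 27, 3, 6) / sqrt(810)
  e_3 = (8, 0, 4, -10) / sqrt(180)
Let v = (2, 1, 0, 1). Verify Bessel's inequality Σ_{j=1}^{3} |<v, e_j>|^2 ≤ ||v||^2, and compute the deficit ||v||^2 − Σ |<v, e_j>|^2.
Σ |<v, e_j>|^2 = 26/5; ||v||^2 = 6; deficit = 4/5

Write each e_j = u_j / sqrt(<u_j, u_j>) where u_j is the displayed integer vector. Then <v, e_j> = <v, u_j> / sqrt(<u_j, u_j>), so |<v, e_j>|^2 = <v, u_j>^2 / <u_j, u_j>.
Coefficients: <v, e_1> = 5/sqrt(10), <v, e_2> = 45/sqrt(810), <v, e_3> = 6/sqrt(180).
Square and sum: Σ |<v, e_j>|^2 = 26/5.
Compute ||v||^2 = v·v = 6.
Deficit = 6 − 26/5 = 4/5 ≥ 0, confirming Bessel's inequality. (The deficit equals ||v − Σ <v,e_j> e_j||^2, the squared distance from v to span{e_j}.)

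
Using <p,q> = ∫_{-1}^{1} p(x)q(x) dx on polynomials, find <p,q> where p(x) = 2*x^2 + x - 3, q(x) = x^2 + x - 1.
<p,q> = 62/15

Expand the product: p(x)·q(x) = 2*x^4 + 3*x^3 - 4*x^2 - 4*x + 3.
∫_{-1}^{1} of each monomial x^k gives [2/(k+1) if k even, 0 if k odd]. Integrating term-by-term (or equivalently evaluating the antiderivative F(x) = 2*x^5/5 + 3*x^4/4 - 4*x^3/3 - 2*x^2 + 3*x at the endpoints):
  F(1) − F(−1) = 49/60 − (-199/60) = 62/15.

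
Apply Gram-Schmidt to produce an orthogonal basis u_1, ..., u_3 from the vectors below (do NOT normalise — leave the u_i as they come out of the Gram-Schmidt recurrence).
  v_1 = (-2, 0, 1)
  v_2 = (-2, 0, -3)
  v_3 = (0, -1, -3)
Orthogonal basis:
  u_1 = (-2, 0, 1)
  u_2 = (-8/5, 0, -16/5)
  u_3 = (0, -1, 0)

Apply the Gram-Schmidt recurrence
  u_1 = v_1
  u_i = v_i − Σ_{j<i} ((v_i · u_j) / (u_j · u_j)) · u_j.

Step by step this gives:
  u_1 = (-2, 0, 1)
  u_2 = (-8/5, 0, -16/5)
  u_3 = (0, -1, 0)

Orthogonality check:
  u_2 · u_1 = 0 (should be 0)
  u_3 · u_1 = 0 (should be 0)
  u_3 · u_2 = 0 (should be 0)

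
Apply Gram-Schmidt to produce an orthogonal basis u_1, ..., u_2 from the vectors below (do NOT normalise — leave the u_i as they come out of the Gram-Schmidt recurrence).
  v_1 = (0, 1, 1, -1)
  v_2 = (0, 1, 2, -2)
Orthogonal basis:
  u_1 = (0, 1, 1, -1)
  u_2 = (0, -2/3, 1/3, -1/3)

Apply the Gram-Schmidt recurrence
  u_1 = v_1
  u_i = v_i − Σ_{j<i} ((v_i · u_j) / (u_j · u_j)) · u_j.

Step by step this gives:
  u_1 = (0, 1, 1, -1)
  u_2 = (0, -2/3, 1/3, -1/3)

Orthogonality check:
  u_2 · u_1 = 0 (should be 0)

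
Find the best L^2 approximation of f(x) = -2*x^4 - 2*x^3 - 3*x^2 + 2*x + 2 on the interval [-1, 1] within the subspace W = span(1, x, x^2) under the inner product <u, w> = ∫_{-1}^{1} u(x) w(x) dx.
g(x) = -33*x^2/7 + 4*x/5 + 76/35

The best approximation g ∈ W is the orthogonal projection of f onto W. Writing g = a_0 + a_1 x + a_2 x^2, the coefficients solve the normal equations G · a = b where
  G_{ij} = <φ_i, φ_j> and b_i = <f, φ_i>, with φ_0 = 1, φ_1 = x, φ_2 = x^2.
G =
  [2, 0, 2/3]
  [0, 2/3, 0]
  [2/3, 0, 2/5],
b = (6/5, 8/15, -46/105).
Solving gives a_0 = 76/35, a_1 = 4/5, a_2 = -33/7, so
  g(x) = -33*x^2/7 + 4*x/5 + 76/35.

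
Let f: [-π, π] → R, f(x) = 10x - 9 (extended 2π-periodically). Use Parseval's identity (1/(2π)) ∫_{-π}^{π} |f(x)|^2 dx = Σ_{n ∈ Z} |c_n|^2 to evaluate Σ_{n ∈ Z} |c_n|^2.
Σ |c_n|^2 = 100π^2/3 + 81

Expand and integrate term by term over [-π, π]:
  ∫ (10x)^2 dx = 100·(2π^3/3); ∫ 2·10·(-9)·x dx = 0 (odd integrand); ∫ (-9)^2 dx = 81·2π.
So (1/(2π)) ∫_{-π}^{π} (10x - 9)^2 dx = 100π^2/3 + 81 = 100π^2/3 + 81.
Parseval ⇒ Σ |c_n|^2 = 100π^2/3 + 81.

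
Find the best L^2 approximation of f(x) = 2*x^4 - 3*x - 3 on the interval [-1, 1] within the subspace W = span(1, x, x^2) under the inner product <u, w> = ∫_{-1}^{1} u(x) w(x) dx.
g(x) = 12*x^2/7 - 3*x - 111/35

The best approximation g ∈ W is the orthogonal projection of f onto W. Writing g = a_0 + a_1 x + a_2 x^2, the coefficients solve the normal equations G · a = b where
  G_{ij} = <φ_i, φ_j> and b_i = <f, φ_i>, with φ_0 = 1, φ_1 = x, φ_2 = x^2.
G =
  [2, 0, 2/3]
  [0, 2/3, 0]
  [2/3, 0, 2/5],
b = (-26/5, -2, -10/7).
Solving gives a_0 = -111/35, a_1 = -3, a_2 = 12/7, so
  g(x) = 12*x^2/7 - 3*x - 111/35.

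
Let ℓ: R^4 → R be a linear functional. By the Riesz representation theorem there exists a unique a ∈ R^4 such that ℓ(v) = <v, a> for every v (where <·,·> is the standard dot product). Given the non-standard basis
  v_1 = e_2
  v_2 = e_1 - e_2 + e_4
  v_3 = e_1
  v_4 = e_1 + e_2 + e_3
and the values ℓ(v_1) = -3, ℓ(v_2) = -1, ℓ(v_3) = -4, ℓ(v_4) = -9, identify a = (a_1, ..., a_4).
a = (-4, -3, -2, 0)

Write a = (a_1, ..., a_4) in the standard basis. For each basis vector v_i, ℓ(v_i) = <v_i, a> is a linear equation in the a_j's. Collect the n equations into a matrix system V a = ℓ, where row i of V is v_i (expressed in the standard basis). Since V is invertible (lower-triangular with 1s on the diagonal, up to permutation), solve by back-substitution:
  V =
[[0, 1, 0, 0],
 [1, -1, 0, 1],
 [1, 0, 0, 0],
 [1, 1, 1, 0]]
  V a = (-3, -1, -4, -9)
Solving gives a = (-4, -3, -2, 0).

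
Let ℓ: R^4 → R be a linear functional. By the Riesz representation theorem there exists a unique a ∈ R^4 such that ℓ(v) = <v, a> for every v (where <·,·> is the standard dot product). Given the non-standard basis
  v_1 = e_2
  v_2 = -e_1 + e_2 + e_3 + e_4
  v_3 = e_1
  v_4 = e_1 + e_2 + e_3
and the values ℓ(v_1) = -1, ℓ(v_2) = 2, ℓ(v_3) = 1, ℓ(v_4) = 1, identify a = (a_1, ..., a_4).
a = (1, -1, 1, 3)

Write a = (a_1, ..., a_4) in the standard basis. For each basis vector v_i, ℓ(v_i) = <v_i, a> is a linear equation in the a_j's. Collect the n equations into a matrix system V a = ℓ, where row i of V is v_i (expressed in the standard basis). Since V is invertible (lower-triangular with 1s on the diagonal, up to permutation), solve by back-substitution:
  V =
[[0, 1, 0, 0],
 [-1, 1, 1, 1],
 [1, 0, 0, 0],
 [1, 1, 1, 0]]
  V a = (-1, 2, 1, 1)
Solving gives a = (1, -1, 1, 3).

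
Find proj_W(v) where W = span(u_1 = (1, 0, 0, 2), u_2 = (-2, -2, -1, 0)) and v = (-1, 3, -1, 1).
proj_W(v) = (29/41, 26/41, 13/41, 6/41)

Set up U = [u_1 | ... | u_2] ∈ R^(4×2). The projector onto W = col(U) is P = U (U^T U)^(-1) U^T.
Compute U^T U =
  [5, -2]
  [-2, 9],
and U^T v = (1, -3).
Solve U^T U · c = U^T v for the coefficients: c = (3/41, -13/41). The projection is proj_W(v) = U c.
Check: (v - proj_W(v)) · u_1 = 0  (should be 0).
Check: (v - proj_W(v)) · u_2 = 0  (should be 0).
Result: proj_W(v) = (29/41, 26/41, 13/41, 6/41).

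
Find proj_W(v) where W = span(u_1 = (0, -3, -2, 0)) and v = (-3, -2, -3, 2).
proj_W(v) = (0, -36/13, -24/13, 0)

Set up U = [u_1 | ... | u_1] ∈ R^(4×1). The projector onto W = col(U) is P = U (U^T U)^(-1) U^T.
Compute U^T U =
  [13],
and U^T v = (12).
Solve U^T U · c = U^T v for the coefficients: c = (12/13). The projection is proj_W(v) = U c.
Check: (v - proj_W(v)) · u_1 = 0  (should be 0).
Result: proj_W(v) = (0, -36/13, -24/13, 0).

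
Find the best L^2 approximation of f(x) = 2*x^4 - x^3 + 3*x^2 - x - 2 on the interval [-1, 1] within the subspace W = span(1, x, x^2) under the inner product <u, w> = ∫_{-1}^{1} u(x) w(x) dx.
g(x) = 33*x^2/7 - 8*x/5 - 76/35

The best approximation g ∈ W is the orthogonal projection of f onto W. Writing g = a_0 + a_1 x + a_2 x^2, the coefficients solve the normal equations G · a = b where
  G_{ij} = <φ_i, φ_j> and b_i = <f, φ_i>, with φ_0 = 1, φ_1 = x, φ_2 = x^2.
G =
  [2, 0, 2/3]
  [0, 2/3, 0]
  [2/3, 0, 2/5],
b = (-6/5, -16/15, 46/105).
Solving gives a_0 = -76/35, a_1 = -8/5, a_2 = 33/7, so
  g(x) = 33*x^2/7 - 8*x/5 - 76/35.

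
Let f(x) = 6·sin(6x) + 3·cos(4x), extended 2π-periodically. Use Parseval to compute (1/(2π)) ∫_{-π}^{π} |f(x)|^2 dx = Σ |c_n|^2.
Σ |c_n|^2 = 45/2

Expand |f|^2 and use orthogonality of {sin(nx), cos(mx)} on [-π, π]:
  ∫_{-π}^{π} sin(nx)^2 dx = π, ∫ cos(mx)^2 dx = π, and cross terms integrate to 0.
So ∫_{-π}^{π} f(x)^2 dx = 6^2 · π + 3^2 · π = (36 + 9)π.
Divide by 2π: (36 + 9)/2 = 45/2.
By Parseval, this equals Σ |c_n|^2.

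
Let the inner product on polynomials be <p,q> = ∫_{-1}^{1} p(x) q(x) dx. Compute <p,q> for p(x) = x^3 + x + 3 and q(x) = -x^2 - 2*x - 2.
<p,q> = -242/15

Expand the product: p(x)·q(x) = -x^5 - 2*x^4 - 3*x^3 - 5*x^2 - 8*x - 6.
∫_{-1}^{1} of each monomial x^k gives [2/(k+1) if k even, 0 if k odd]. Integrating term-by-term (or equivalently evaluating the antiderivative F(x) = -x^6/6 - 2*x^5/5 - 3*x^4/4 - 5*x^3/3 - 4*x^2 - 6*x at the endpoints):
  F(1) − F(−1) = -779/60 − (63/20) = -242/15.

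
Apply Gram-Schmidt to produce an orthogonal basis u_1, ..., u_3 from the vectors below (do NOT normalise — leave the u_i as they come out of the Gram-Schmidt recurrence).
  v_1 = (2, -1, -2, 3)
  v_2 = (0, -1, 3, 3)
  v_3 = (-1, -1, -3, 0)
Orthogonal basis:
  u_1 = (2, -1, -2, 3)
  u_2 = (-4/9, -7/9, 31/9, 7/3)
  u_3 = (-290/163, -363/326, -116/163, 111/326)

Apply the Gram-Schmidt recurrence
  u_1 = v_1
  u_i = v_i − Σ_{j<i} ((v_i · u_j) / (u_j · u_j)) · u_j.

Step by step this gives:
  u_1 = (2, -1, -2, 3)
  u_2 = (-4/9, -7/9, 31/9, 7/3)
  u_3 = (-290/163, -363/326, -116/163, 111/326)

Orthogonality check:
  u_2 · u_1 = 0 (should be 0)
  u_3 · u_1 = 0 (should be 0)
  u_3 · u_2 = 0 (should be 0)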